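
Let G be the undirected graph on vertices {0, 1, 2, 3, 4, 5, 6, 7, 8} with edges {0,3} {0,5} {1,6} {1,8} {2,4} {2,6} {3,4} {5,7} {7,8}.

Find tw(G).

A width-2 tree decomposition is:
Bags: B1 = {1, 2, 6}  B2 = {1, 2, 4}  B3 = {1, 3, 4}  B4 = {0, 1, 3}  B5 = {0, 1, 5}  B6 = {1, 5, 7}  B7 = {1, 7, 8}
Tree: B1–B2, B2–B3, B3–B4, B4–B5, B5–B6, B6–B7
Each bag holds 3 vertices, so the decomposition has width 2, which upper-bounds the treewidth. For the lower bound, G contains the cycle 1–6–2–4–3–0–5–7–8–1, so G is not a forest; only forests have treewidth ≤ 1, hence tw(G) ≥ 2. Combining the bounds, tw(G) = 2.

2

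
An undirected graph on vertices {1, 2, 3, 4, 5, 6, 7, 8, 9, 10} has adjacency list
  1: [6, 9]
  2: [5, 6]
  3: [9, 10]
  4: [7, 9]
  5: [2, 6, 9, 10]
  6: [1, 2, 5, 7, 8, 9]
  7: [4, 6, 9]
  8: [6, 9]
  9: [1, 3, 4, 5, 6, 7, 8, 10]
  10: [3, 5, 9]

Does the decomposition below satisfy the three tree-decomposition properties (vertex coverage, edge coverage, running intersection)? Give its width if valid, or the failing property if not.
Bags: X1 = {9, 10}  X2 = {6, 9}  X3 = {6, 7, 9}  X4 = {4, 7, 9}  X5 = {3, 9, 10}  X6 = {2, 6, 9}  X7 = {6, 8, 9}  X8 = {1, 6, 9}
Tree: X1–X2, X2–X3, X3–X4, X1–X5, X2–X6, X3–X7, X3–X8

A tree decomposition must satisfy three properties: every vertex lies in some bag; for every edge, both endpoints lie together in some bag; and for every vertex, the bags containing it form a connected subtree. Here vertex 5 appears in no bag, so the decomposition is invalid.

No — vertex 5 appears in no bag.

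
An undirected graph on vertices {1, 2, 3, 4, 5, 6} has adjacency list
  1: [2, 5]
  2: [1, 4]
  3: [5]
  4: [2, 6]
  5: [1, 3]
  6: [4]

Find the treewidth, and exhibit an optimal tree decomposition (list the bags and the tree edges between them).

Every bag has size at most 2, so the width is 2 − 1 = 1 and tw(G) ≤ 1. Since G has at least one edge (e.g. 3–5), it is not an edgeless graph, so tw(G) ≥ 1. Combining the bounds, tw(G) = 1.

Treewidth 1.
Bags: B1 = {3, 5}  B2 = {1, 5}  B3 = {1, 2}  B4 = {2, 4}  B5 = {4, 6}
Tree: B1–B2, B2–B3, B3–B4, B4–B5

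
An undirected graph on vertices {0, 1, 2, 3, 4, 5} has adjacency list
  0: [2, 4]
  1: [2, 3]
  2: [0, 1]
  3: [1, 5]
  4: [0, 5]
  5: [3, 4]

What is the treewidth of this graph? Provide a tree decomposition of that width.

Treewidth 2.
One optimal decomposition is:
Bags: B1 = {0, 1, 2}  B2 = {0, 1, 3}  B3 = {0, 3, 5}  B4 = {0, 4, 5}
Tree: B1–B2, B2–B3, B3–B4

Each bag holds 3 vertices, so the decomposition has width 2, which upper-bounds the treewidth. Since 0–2–1–3–5–4–0 is a cycle in G, G is not acyclic. Forests are exactly the graphs of treewidth ≤ 1, so tw(G) ≥ 2. Hence tw(G) = 2 exactly.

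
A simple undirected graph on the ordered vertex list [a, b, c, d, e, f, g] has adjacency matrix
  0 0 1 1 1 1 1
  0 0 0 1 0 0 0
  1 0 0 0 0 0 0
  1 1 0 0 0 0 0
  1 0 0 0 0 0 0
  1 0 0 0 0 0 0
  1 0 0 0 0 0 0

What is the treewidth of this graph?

1

A width-1 tree decomposition is:
Bags: B1 = {a, e}  B2 = {a, d}  B3 = {a, c}  B4 = {a, g}  B5 = {a, f}  B6 = {b, d}
Tree: B1–B2, B1–B3, B2–B4, B1–B5, B2–B6
The largest bag has 2 vertices, giving width 1; this decomposition certifies tw(G) ≤ 1. G has an edge, so its treewidth is at least 1. Hence tw(G) = 1 exactly.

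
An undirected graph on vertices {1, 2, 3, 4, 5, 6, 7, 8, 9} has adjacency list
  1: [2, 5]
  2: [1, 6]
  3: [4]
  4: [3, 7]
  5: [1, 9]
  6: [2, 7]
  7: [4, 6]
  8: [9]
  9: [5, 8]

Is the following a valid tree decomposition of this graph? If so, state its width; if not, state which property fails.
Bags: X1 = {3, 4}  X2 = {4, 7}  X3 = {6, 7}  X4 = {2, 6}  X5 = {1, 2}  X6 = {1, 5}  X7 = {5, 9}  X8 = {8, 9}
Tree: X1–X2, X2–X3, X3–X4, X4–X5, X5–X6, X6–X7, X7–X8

Yes; width 1.

Every vertex of G appears in some bag (union = {1, 2, 3, 4, 5, 6, 7, 8, 9}); every edge is covered by a bag; and for each vertex v the set of bags containing v is connected in the bag tree. The decomposition is therefore valid. The largest bag has 2 vertices, so the width is 1.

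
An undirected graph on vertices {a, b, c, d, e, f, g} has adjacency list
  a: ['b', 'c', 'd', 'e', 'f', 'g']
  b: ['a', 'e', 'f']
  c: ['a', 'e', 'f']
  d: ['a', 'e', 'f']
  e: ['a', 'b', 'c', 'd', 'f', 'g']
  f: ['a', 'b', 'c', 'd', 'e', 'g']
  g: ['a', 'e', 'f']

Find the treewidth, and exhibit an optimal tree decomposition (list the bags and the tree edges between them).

Each bag holds 4 vertices, so the decomposition has width 3, which upper-bounds the treewidth. On the other hand G contains the 4-clique {a, d, e, f}. A clique must lie in a single bag of any decomposition, so no decomposition can have width below 3. Hence tw(G) = 3 exactly.

Treewidth 3.
One such decomposition:
Bags: B1 = {a, b, e, f}  B2 = {a, e, f, g}  B3 = {a, d, e, f}  B4 = {a, c, e, f}
Tree: B1–B2, B2–B3, B3–B4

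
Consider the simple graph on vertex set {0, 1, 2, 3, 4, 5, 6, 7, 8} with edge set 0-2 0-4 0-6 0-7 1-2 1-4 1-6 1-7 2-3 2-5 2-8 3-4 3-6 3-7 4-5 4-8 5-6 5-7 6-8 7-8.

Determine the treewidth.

4

A width-4 tree decomposition is:
Bags: B1 = {2, 3, 4, 6, 7}  B2 = {2, 4, 5, 6, 7}  B3 = {1, 2, 4, 6, 7}  B4 = {0, 2, 4, 6, 7}  B5 = {2, 4, 6, 7, 8}
Tree: B1–B2, B2–B3, B3–B4, B4–B5
Every bag has size at most 5, so the width is 5 − 1 = 4 and tw(G) ≤ 4. For the lower bound: the 5 vertex sets {3,4}, {5,7}, {1,2}, {6}, {0} are disjoint, each induces a connected subgraph, and every pair is joined by at least one edge of G. Contracting each set to a single vertex therefore yields K_{5} as a minor, and since treewidth is minor-monotone, tw(G) ≥ tw(K_{5}) = 4. Hence tw(G) = 4 exactly.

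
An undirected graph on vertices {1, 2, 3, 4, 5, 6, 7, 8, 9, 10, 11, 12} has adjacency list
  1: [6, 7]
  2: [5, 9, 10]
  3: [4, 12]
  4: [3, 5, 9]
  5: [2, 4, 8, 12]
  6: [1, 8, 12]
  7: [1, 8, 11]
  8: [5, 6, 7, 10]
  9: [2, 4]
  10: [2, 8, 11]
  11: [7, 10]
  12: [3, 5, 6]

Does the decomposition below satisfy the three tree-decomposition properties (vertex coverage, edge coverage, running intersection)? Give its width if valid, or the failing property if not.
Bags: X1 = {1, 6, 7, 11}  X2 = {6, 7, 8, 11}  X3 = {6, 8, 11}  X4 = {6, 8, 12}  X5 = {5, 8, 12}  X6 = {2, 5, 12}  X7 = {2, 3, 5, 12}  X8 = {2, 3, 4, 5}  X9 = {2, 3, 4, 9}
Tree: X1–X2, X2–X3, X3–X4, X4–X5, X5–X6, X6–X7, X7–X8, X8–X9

No — vertex 10 appears in no bag.

A tree decomposition must satisfy three properties: every vertex lies in some bag; for every edge, both endpoints lie together in some bag; and for every vertex, the bags containing it form a connected subtree. Here vertex 10 appears in no bag, so the decomposition is invalid.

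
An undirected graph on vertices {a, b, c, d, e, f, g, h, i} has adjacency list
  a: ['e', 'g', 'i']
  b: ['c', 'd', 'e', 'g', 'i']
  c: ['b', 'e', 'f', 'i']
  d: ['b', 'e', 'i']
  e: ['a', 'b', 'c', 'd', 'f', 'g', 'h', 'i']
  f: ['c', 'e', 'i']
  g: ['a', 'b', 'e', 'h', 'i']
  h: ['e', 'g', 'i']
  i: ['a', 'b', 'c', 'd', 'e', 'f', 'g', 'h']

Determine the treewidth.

3

A width-3 tree decomposition is:
Bags: B1 = {b, e, g, i}  B2 = {e, g, h, i}  B3 = {b, d, e, i}  B4 = {b, c, e, i}  B5 = {c, e, f, i}  B6 = {a, e, g, i}
Tree: B1–B2, B1–B3, B1–B4, B4–B5, B2–B6
Every bag has size at most 4, so the width is 4 − 1 = 3 and tw(G) ≤ 3. For the lower bound, the 4 vertices {b, d, e, i} are pairwise adjacent, and any tree decomposition puts a clique entirely inside one bag — forcing width ≥ 3. Therefore the treewidth is 3.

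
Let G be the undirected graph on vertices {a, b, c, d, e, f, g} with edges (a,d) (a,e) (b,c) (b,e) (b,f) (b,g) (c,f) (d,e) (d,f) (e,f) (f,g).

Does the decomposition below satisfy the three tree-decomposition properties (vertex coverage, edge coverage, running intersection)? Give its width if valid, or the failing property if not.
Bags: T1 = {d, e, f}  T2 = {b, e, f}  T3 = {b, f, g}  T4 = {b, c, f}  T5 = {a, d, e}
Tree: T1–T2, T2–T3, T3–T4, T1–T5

Yes; width 2.

Every vertex of G appears in some bag (union = {a, b, c, d, e, f, g}); every edge is covered by a bag; and for each vertex v the set of bags containing v is connected in the bag tree. The decomposition is therefore valid. The largest bag has 3 vertices, so the width is 2.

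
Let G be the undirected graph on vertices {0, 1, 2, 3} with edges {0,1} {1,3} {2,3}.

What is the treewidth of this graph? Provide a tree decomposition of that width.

Treewidth 1.
One such decomposition:
Bags: B1 = {0, 1}  B2 = {1, 3}  B3 = {2, 3}
Tree: B1–B2, B2–B3

Every bag has size at most 2, so the width is 2 − 1 = 1 and tw(G) ≤ 1. G has an edge, so its treewidth is at least 1. Therefore the treewidth is 1.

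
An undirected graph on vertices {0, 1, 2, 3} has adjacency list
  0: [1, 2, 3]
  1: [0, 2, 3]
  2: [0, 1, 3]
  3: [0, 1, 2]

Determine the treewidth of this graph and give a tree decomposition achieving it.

Treewidth 3.
Bags: B1 = {0, 1, 2, 3}
Tree: (single bag)

With just one bag of size 4, the width is 4 − 1 = 3, so tw(G) ≤ 3. For the lower bound, the 4 vertices {0, 1, 2, 3} are pairwise adjacent, and any tree decomposition puts a clique entirely inside one bag — forcing width ≥ 3. The upper and lower bounds meet at 3, so that is the treewidth.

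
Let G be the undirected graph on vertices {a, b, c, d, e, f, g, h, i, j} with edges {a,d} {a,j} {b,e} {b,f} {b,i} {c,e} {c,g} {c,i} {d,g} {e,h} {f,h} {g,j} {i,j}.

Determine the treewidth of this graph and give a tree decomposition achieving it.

Treewidth 2.
One optimal decomposition is:
Bags: B1 = {a, d, j}  B2 = {d, g, j}  B3 = {g, i, j}  B4 = {c, g, i}  B5 = {b, c, i}  B6 = {b, c, e}  B7 = {b, e, f}  B8 = {e, f, h}
Tree: B1–B2, B2–B3, B3–B4, B4–B5, B5–B6, B6–B7, B7–B8

Each bag holds 3 vertices, so the decomposition has width 2, which upper-bounds the treewidth. The edges a–d–g–j–a form a cycle, so G is not a tree and its treewidth is at least 2. The upper and lower bounds meet at 2, so that is the treewidth.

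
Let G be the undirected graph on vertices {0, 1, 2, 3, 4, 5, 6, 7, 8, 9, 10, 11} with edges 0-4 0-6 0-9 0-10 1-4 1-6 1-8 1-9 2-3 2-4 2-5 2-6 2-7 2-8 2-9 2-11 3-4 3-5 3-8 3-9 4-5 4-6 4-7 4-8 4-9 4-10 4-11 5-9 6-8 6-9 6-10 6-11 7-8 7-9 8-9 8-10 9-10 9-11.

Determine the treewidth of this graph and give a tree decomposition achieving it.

Every bag has size at most 5, so the width is 5 − 1 = 4 and tw(G) ≤ 4. On the other hand G contains the 5-clique {0, 4, 6, 9, 10}. A clique must lie in a single bag of any decomposition, so no decomposition can have width below 4. Therefore the treewidth is 4.

Treewidth 4.
One optimal decomposition is:
Bags: B1 = {2, 4, 6, 8, 9}  B2 = {2, 3, 4, 8, 9}  B3 = {2, 4, 6, 9, 11}  B4 = {2, 4, 7, 8, 9}  B5 = {4, 6, 8, 9, 10}  B6 = {0, 4, 6, 9, 10}  B7 = {2, 3, 4, 5, 9}  B8 = {1, 4, 6, 8, 9}
Tree: B1–B2, B1–B3, B1–B4, B1–B5, B5–B6, B2–B7, B5–B8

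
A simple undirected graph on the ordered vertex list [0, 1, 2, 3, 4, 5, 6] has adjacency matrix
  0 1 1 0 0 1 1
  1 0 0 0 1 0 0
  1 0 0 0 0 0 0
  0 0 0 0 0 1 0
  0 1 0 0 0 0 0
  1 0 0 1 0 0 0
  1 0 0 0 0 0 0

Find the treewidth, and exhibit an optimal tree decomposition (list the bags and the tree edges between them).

The largest bag has 2 vertices, giving width 1; this decomposition certifies tw(G) ≤ 1. Since G has at least one edge (e.g. 6–0), it is not an edgeless graph, so tw(G) ≥ 1. Therefore the treewidth is 1.

Treewidth 1.
One optimal decomposition is:
Bags: B1 = {0, 6}  B2 = {0, 1}  B3 = {0, 5}  B4 = {1, 4}  B5 = {0, 2}  B6 = {3, 5}
Tree: B1–B2, B2–B3, B2–B4, B1–B5, B3–B6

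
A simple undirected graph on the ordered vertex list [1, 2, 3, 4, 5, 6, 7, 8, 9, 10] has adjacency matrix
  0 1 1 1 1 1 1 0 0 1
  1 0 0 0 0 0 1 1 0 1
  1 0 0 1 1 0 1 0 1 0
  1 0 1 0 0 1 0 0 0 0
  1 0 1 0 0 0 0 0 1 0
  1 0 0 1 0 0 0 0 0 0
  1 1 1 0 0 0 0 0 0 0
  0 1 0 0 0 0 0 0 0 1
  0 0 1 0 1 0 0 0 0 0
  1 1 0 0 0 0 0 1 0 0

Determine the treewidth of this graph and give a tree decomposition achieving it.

Treewidth 2.
One such decomposition:
Bags: B1 = {1, 2, 7}  B2 = {1, 2, 10}  B3 = {2, 8, 10}  B4 = {1, 3, 7}  B5 = {1, 3, 5}  B6 = {3, 5, 9}  B7 = {1, 3, 4}  B8 = {1, 4, 6}
Tree: B1–B2, B2–B3, B1–B4, B4–B5, B5–B6, B4–B7, B7–B8

The largest bag has 3 vertices, giving width 2; this decomposition certifies tw(G) ≤ 2. On the other hand G contains the 3-clique {2, 8, 10}. A clique must lie in a single bag of any decomposition, so no decomposition can have width below 2. Combining the bounds, tw(G) = 2.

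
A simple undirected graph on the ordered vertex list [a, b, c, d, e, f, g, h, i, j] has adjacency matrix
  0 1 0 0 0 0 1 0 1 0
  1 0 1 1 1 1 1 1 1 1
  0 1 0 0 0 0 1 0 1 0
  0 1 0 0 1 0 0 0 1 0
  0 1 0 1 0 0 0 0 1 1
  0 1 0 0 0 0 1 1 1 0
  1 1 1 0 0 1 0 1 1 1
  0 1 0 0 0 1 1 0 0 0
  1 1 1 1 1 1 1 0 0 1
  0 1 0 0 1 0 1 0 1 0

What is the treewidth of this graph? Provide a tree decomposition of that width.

The largest bag has 4 vertices, giving width 3; this decomposition certifies tw(G) ≤ 3. On the other hand G contains the 4-clique {b, f, g, h}. A clique must lie in a single bag of any decomposition, so no decomposition can have width below 3. Hence tw(G) = 3 exactly.

Treewidth 3.
One optimal decomposition is:
Bags: B1 = {b, f, g, i}  B2 = {b, g, i, j}  B3 = {b, e, i, j}  B4 = {b, d, e, i}  B5 = {a, b, g, i}  B6 = {b, c, g, i}  B7 = {b, f, g, h}
Tree: B1–B2, B2–B3, B3–B4, B1–B5, B5–B6, B1–B7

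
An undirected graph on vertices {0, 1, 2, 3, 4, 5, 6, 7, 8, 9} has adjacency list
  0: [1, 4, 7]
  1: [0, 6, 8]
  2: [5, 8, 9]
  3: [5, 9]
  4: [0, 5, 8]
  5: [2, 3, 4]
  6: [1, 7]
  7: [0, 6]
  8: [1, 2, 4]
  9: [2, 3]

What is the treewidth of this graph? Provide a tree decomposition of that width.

Treewidth 2.
One optimal decomposition is:
Bags: B1 = {1, 6, 7}  B2 = {0, 1, 7}  B3 = {0, 1, 8}  B4 = {0, 4, 8}  B5 = {2, 4, 8}  B6 = {2, 4, 5}  B7 = {2, 5, 9}  B8 = {3, 5, 9}
Tree: B1–B2, B2–B3, B3–B4, B4–B5, B5–B6, B6–B7, B7–B8

Each bag holds 3 vertices, so the decomposition has width 2, which upper-bounds the treewidth. Since 6–7–0–1–6 is a cycle in G, G is not acyclic. Forests are exactly the graphs of treewidth ≤ 1, so tw(G) ≥ 2. Therefore the treewidth is 2.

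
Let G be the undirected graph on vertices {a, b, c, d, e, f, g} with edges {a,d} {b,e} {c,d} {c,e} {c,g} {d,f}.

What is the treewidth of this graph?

1

A width-1 tree decomposition is:
Bags: B1 = {a, d}  B2 = {c, d}  B3 = {d, f}  B4 = {c, e}  B5 = {b, e}  B6 = {c, g}
Tree: B1–B2, B1–B3, B2–B4, B4–B5, B2–B6
Each bag holds 2 vertices, so the decomposition has width 1, which upper-bounds the treewidth. G has an edge, so its treewidth is at least 1. The upper and lower bounds meet at 1, so that is the treewidth.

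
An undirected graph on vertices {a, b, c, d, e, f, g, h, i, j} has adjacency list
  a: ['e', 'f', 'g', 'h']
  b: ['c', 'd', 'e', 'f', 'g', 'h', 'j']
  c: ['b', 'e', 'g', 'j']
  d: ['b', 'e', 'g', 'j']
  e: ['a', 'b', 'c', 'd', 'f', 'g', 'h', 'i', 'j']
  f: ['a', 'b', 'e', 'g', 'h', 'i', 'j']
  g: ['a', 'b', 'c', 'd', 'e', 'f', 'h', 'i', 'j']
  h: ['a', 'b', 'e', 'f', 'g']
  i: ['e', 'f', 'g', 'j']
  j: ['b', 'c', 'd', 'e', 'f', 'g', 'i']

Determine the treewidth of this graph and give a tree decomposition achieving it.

Treewidth 4.
One such decomposition:
Bags: B1 = {b, d, e, g, j}  B2 = {b, c, e, g, j}  B3 = {b, e, f, g, j}  B4 = {b, e, f, g, h}  B5 = {a, e, f, g, h}  B6 = {e, f, g, i, j}
Tree: B1–B2, B2–B3, B3–B4, B4–B5, B3–B6

Every bag has size at most 5, so the width is 5 − 1 = 4 and tw(G) ≤ 4. For the lower bound, the 5 vertices {b, d, e, g, j} are pairwise adjacent, and any tree decomposition puts a clique entirely inside one bag — forcing width ≥ 4. Therefore the treewidth is 4.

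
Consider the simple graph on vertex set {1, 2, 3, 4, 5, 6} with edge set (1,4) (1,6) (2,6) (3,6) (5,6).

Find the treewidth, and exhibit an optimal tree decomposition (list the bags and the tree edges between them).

The largest bag has 2 vertices, giving width 1; this decomposition certifies tw(G) ≤ 1. G has an edge, so its treewidth is at least 1. Combining the bounds, tw(G) = 1.

Treewidth 1.
Bags: B1 = {5, 6}  B2 = {1, 6}  B3 = {2, 6}  B4 = {3, 6}  B5 = {1, 4}
Tree: B1–B2, B1–B3, B2–B4, B2–B5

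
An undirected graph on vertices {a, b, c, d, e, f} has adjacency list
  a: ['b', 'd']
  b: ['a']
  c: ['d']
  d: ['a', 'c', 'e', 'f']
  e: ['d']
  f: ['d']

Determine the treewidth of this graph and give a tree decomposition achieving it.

Each bag holds 2 vertices, so the decomposition has width 1, which upper-bounds the treewidth. G has an edge, so its treewidth is at least 1. The upper and lower bounds meet at 1, so that is the treewidth.

Treewidth 1.
One such decomposition:
Bags: B1 = {c, d}  B2 = {d, f}  B3 = {a, d}  B4 = {d, e}  B5 = {a, b}
Tree: B1–B2, B2–B3, B1–B4, B3–B5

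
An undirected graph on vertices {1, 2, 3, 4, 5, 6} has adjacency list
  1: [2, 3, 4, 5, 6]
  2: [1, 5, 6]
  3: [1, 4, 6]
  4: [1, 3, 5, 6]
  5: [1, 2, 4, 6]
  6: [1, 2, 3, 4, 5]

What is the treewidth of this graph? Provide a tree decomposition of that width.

Treewidth 3.
One optimal decomposition is:
Bags: B1 = {1, 3, 4, 6}  B2 = {1, 4, 5, 6}  B3 = {1, 2, 5, 6}
Tree: B1–B2, B2–B3

Each bag holds 4 vertices, so the decomposition has width 3, which upper-bounds the treewidth. Conversely, {1, 2, 5, 6} is a clique of size 4, and the vertices of any clique must share a bag in every tree decomposition; so some bag has ≥ 4 vertices and tw(G) ≥ 3. Hence tw(G) = 3 exactly.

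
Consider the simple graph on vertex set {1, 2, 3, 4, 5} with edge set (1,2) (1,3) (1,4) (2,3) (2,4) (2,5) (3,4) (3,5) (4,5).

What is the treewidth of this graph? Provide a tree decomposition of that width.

Each bag holds 4 vertices, so the decomposition has width 3, which upper-bounds the treewidth. Conversely, {1, 2, 3, 4} is a clique of size 4, and the vertices of any clique must share a bag in every tree decomposition; so some bag has ≥ 4 vertices and tw(G) ≥ 3. Combining the bounds, tw(G) = 3.

Treewidth 3.
One optimal decomposition is:
Bags: B1 = {1, 2, 3, 4}  B2 = {2, 3, 4, 5}
Tree: B1–B2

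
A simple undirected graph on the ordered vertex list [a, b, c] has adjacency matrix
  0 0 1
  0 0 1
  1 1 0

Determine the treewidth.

A width-1 tree decomposition is:
Bags: B1 = {a, c}  B2 = {b, c}
Tree: B1–B2
Each bag holds 2 vertices, so the decomposition has width 1, which upper-bounds the treewidth. G has an edge, so its treewidth is at least 1. Combining the bounds, tw(G) = 1.

1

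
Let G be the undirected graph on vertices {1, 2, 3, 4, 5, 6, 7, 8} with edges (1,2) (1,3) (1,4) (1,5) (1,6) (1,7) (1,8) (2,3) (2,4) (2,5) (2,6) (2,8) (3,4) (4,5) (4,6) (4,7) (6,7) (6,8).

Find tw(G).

A width-3 tree decomposition is:
Bags: B1 = {1, 2, 6, 8}  B2 = {1, 2, 4, 6}  B3 = {1, 2, 3, 4}  B4 = {1, 2, 4, 5}  B5 = {1, 4, 6, 7}
Tree: B1–B2, B2–B3, B3–B4, B2–B5
Every bag has size at most 4, so the width is 4 − 1 = 3 and tw(G) ≤ 3. Conversely, {1, 2, 6, 8} is a clique of size 4, and the vertices of any clique must share a bag in every tree decomposition; so some bag has ≥ 4 vertices and tw(G) ≥ 3. Combining the bounds, tw(G) = 3.

3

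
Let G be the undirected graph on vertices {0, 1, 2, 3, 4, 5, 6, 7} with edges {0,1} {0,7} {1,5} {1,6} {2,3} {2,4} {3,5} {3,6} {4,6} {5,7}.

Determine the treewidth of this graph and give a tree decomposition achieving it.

Every bag has size at most 3, so the width is 3 − 1 = 2 and tw(G) ≤ 2. The edges 2–4–6–3–2 form a cycle, so G is not a tree and its treewidth is at least 2. The upper and lower bounds meet at 2, so that is the treewidth.

Treewidth 2.
One optimal decomposition is:
Bags: B1 = {2, 3, 4}  B2 = {3, 4, 6}  B3 = {3, 5, 6}  B4 = {1, 5, 6}  B5 = {1, 5, 7}  B6 = {0, 1, 7}
Tree: B1–B2, B2–B3, B3–B4, B4–B5, B5–B6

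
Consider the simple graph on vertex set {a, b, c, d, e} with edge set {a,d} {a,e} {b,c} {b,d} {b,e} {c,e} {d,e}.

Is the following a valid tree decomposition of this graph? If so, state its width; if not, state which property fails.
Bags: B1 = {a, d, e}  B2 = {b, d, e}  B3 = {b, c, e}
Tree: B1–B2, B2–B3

Vertex coverage: the bags together contain {a, b, c, d, e}, the full vertex set. Edge coverage: each edge of G has both endpoints in at least one bag. Running intersection: for every vertex, the bags containing it form a connected subtree. All three properties hold, so this is a valid tree decomposition of width max|bag| − 1 = 2, and hence tw(G) ≤ 2.

Yes; width 2.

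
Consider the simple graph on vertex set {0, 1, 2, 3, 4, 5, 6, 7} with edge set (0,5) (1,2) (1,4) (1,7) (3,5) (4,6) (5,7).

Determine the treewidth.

A width-1 tree decomposition is:
Bags: B1 = {1, 7}  B2 = {1, 2}  B3 = {1, 4}  B4 = {5, 7}  B5 = {4, 6}  B6 = {3, 5}  B7 = {0, 5}
Tree: B1–B2, B1–B3, B1–B4, B3–B5, B4–B6, B6–B7
The largest bag has 2 vertices, giving width 1; this decomposition certifies tw(G) ≤ 1. Any graph with an edge has treewidth ≥ 1, and G has the edge 7–1. The upper and lower bounds meet at 1, so that is the treewidth.

1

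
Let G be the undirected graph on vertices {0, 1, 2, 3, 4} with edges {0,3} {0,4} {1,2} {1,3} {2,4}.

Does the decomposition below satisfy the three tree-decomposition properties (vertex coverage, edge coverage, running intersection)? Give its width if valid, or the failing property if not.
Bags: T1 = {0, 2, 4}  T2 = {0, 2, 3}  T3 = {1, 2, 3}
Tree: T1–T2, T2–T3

Yes; width 2.

Vertex coverage: the bags together contain {0, 1, 2, 3, 4}, the full vertex set. Edge coverage: each edge of G has both endpoints in at least one bag. Running intersection: for every vertex, the bags containing it form a connected subtree. All three properties hold, so this is a valid tree decomposition of width max|bag| − 1 = 2, and hence tw(G) ≤ 2.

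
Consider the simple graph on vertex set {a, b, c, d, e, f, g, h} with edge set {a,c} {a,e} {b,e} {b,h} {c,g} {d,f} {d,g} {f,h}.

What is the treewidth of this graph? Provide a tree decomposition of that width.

Treewidth 2.
One such decomposition:
Bags: B1 = {a, b, e}  B2 = {a, b, h}  B3 = {a, f, h}  B4 = {a, d, f}  B5 = {a, d, g}  B6 = {a, c, g}
Tree: B1–B2, B2–B3, B3–B4, B4–B5, B5–B6

Every bag has size at most 3, so the width is 3 − 1 = 2 and tw(G) ≤ 2. For the lower bound, G contains the cycle a–e–b–h–f–d–g–c–a, so G is not a forest; only forests have treewidth ≤ 1, hence tw(G) ≥ 2. Combining the bounds, tw(G) = 2.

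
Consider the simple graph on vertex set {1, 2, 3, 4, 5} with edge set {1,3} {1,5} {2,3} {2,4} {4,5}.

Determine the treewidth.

A width-2 tree decomposition is:
Bags: B1 = {1, 3, 5}  B2 = {2, 3, 5}  B3 = {2, 4, 5}
Tree: B1–B2, B2–B3
Every bag has size at most 3, so the width is 3 − 1 = 2 and tw(G) ≤ 2. Since 5–1–3–2–4–5 is a cycle in G, G is not acyclic. Forests are exactly the graphs of treewidth ≤ 1, so tw(G) ≥ 2. Hence tw(G) = 2 exactly.

2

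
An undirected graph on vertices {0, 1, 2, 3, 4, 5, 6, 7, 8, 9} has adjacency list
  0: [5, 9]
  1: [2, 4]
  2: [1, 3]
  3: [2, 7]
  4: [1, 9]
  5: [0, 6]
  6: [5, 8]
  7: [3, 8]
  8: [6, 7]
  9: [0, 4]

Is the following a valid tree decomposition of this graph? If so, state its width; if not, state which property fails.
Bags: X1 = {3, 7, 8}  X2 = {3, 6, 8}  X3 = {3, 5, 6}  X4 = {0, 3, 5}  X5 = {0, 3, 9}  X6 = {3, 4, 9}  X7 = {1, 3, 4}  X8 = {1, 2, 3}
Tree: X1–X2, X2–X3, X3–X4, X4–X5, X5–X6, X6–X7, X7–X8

Vertex coverage: the bags together contain {0, 1, 2, 3, 4, 5, 6, 7, 8, 9}, the full vertex set. Edge coverage: each edge of G has both endpoints in at least one bag. Running intersection: for every vertex, the bags containing it form a connected subtree. All three properties hold, so this is a valid tree decomposition of width max|bag| − 1 = 2, and hence tw(G) ≤ 2.

Yes; width 2.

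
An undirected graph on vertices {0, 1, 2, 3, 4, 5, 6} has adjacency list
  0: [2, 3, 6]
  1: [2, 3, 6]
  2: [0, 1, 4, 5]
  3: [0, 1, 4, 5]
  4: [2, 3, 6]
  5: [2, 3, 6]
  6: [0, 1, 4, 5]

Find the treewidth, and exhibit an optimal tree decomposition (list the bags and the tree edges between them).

Treewidth 3.
One such decomposition:
Bags: B1 = {0, 2, 3, 6}  B2 = {2, 3, 4, 6}  B3 = {1, 2, 3, 6}  B4 = {2, 3, 5, 6}
Tree: B1–B2, B2–B3, B3–B4

The largest bag has 4 vertices, giving width 3; this decomposition certifies tw(G) ≤ 3. For the lower bound: the 4 vertex sets {0,2}, {4,6}, {3}, {1} are disjoint, each induces a connected subgraph, and every pair is joined by at least one edge of G. Contracting each set to a single vertex therefore yields K_{4} as a minor, and since treewidth is minor-monotone, tw(G) ≥ tw(K_{4}) = 3. Therefore the treewidth is 3.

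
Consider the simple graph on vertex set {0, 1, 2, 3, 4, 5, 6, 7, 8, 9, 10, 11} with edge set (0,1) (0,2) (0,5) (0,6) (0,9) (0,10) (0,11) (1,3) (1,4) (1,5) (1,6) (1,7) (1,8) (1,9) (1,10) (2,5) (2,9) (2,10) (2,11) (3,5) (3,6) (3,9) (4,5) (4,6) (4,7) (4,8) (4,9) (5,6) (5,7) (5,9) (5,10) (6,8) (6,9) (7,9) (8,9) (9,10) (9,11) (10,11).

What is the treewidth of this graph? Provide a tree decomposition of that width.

Treewidth 4.
One optimal decomposition is:
Bags: B1 = {0, 1, 5, 6, 9}  B2 = {1, 4, 5, 6, 9}  B3 = {0, 1, 5, 9, 10}  B4 = {0, 2, 5, 9, 10}  B5 = {1, 4, 6, 8, 9}  B6 = {1, 3, 5, 6, 9}  B7 = {0, 2, 9, 10, 11}  B8 = {1, 4, 5, 7, 9}
Tree: B1–B2, B1–B3, B3–B4, B2–B5, B2–B6, B4–B7, B2–B8

Every bag has size at most 5, so the width is 5 − 1 = 4 and tw(G) ≤ 4. For the lower bound, the 5 vertices {1, 4, 6, 8, 9} are pairwise adjacent, and any tree decomposition puts a clique entirely inside one bag — forcing width ≥ 4. Therefore the treewidth is 4.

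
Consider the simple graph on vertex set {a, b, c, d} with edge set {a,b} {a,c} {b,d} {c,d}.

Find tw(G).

A width-2 tree decomposition is:
Bags: B1 = {a, b, c}  B2 = {b, c, d}
Tree: B1–B2
The largest bag has 3 vertices, giving width 2; this decomposition certifies tw(G) ≤ 2. Since b–a–c–d–b is a cycle in G, G is not acyclic. Forests are exactly the graphs of treewidth ≤ 1, so tw(G) ≥ 2. Therefore the treewidth is 2.

2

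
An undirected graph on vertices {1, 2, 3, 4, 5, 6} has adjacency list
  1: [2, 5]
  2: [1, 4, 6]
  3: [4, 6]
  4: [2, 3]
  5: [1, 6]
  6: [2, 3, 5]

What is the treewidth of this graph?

2

A width-2 tree decomposition is:
Bags: B1 = {3, 4, 6}  B2 = {2, 4, 6}  B3 = {2, 5, 6}  B4 = {1, 2, 5}
Tree: B1–B2, B2–B3, B3–B4
The largest bag has 3 vertices, giving width 2; this decomposition certifies tw(G) ≤ 2. For the lower bound, G contains the cycle 3–4–2–6–3, so G is not a forest; only forests have treewidth ≤ 1, hence tw(G) ≥ 2. Hence tw(G) = 2 exactly.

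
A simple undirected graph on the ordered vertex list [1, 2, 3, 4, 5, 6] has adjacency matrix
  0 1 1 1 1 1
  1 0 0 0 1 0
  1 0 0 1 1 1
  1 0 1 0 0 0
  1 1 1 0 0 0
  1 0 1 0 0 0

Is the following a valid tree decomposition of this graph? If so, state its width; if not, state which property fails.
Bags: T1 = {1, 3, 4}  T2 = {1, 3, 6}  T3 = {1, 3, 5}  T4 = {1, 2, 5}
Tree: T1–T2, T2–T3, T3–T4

Yes; width 2.

Checking the three conditions: (i) the bags cover all of {1, 2, 3, 4, 5, 6}; (ii) for each edge, some bag contains both endpoints; (iii) the bags containing any fixed vertex form a subtree. All hold, so the decomposition is valid with width 3 − 1 = 2.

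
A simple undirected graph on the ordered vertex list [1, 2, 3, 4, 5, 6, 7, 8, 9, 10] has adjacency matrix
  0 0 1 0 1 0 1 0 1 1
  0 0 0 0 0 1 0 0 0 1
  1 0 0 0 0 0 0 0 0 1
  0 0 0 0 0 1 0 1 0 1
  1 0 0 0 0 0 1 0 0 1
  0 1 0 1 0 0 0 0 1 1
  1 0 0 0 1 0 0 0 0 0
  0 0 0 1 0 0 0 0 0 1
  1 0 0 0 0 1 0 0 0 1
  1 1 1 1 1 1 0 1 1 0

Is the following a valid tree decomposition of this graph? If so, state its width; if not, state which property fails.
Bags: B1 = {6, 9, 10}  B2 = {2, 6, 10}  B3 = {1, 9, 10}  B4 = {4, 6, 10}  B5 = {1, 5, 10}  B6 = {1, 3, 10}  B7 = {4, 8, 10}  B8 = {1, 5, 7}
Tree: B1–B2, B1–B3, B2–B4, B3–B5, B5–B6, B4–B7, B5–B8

Yes; width 2.

Checking the three conditions: (i) the bags cover all of {1, 2, 3, 4, 5, 6, 7, 8, 9, 10}; (ii) for each edge, some bag contains both endpoints; (iii) the bags containing any fixed vertex form a subtree. All hold, so the decomposition is valid with width 3 − 1 = 2.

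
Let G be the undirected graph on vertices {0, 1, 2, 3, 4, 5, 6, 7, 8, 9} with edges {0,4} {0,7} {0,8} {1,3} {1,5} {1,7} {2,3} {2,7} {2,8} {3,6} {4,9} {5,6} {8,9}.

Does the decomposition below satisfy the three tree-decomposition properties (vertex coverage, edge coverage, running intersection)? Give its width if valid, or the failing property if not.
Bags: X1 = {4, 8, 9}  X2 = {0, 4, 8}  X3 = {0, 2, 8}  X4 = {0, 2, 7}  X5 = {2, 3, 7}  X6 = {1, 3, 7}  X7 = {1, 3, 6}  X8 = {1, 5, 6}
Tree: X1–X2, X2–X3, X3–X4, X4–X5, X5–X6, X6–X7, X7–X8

Yes; width 2.

Every vertex of G appears in some bag (union = {0, 1, 2, 3, 4, 5, 6, 7, 8, 9}); every edge is covered by a bag; and for each vertex v the set of bags containing v is connected in the bag tree. The decomposition is therefore valid. The largest bag has 3 vertices, so the width is 2.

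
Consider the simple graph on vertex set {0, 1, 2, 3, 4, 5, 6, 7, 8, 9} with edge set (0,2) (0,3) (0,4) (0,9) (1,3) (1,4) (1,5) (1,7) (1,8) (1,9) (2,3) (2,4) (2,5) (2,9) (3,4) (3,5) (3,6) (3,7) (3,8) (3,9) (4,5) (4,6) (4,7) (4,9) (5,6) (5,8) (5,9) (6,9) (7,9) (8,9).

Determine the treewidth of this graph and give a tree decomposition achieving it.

Treewidth 4.
Bags: B1 = {2, 3, 4, 5, 9}  B2 = {3, 4, 5, 6, 9}  B3 = {0, 2, 3, 4, 9}  B4 = {1, 3, 4, 5, 9}  B5 = {1, 3, 4, 7, 9}  B6 = {1, 3, 5, 8, 9}
Tree: B1–B2, B1–B3, B2–B4, B4–B5, B4–B6

Every bag has size at most 5, so the width is 5 − 1 = 4 and tw(G) ≤ 4. For the lower bound, the 5 vertices {1, 3, 5, 8, 9} are pairwise adjacent, and any tree decomposition puts a clique entirely inside one bag — forcing width ≥ 4. The upper and lower bounds meet at 4, so that is the treewidth.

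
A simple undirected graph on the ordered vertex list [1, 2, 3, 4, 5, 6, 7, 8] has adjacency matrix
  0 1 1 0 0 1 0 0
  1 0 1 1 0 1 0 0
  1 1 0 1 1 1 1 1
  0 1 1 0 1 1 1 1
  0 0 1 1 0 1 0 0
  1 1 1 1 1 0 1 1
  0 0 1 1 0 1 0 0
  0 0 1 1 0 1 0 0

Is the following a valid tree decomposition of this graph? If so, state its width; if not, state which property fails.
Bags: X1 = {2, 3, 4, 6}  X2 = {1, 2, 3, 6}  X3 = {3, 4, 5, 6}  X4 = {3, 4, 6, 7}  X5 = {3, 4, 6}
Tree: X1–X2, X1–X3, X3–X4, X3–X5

No — vertex 8 appears in no bag.

A tree decomposition must satisfy three properties: every vertex lies in some bag; for every edge, both endpoints lie together in some bag; and for every vertex, the bags containing it form a connected subtree. Here vertex 8 appears in no bag, so the decomposition is invalid.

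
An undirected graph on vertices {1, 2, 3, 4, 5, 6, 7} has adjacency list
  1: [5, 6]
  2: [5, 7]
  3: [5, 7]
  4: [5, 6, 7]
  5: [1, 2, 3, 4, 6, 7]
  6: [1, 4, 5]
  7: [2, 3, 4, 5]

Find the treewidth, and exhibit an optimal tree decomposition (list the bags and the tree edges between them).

Treewidth 2.
One optimal decomposition is:
Bags: B1 = {4, 5, 6}  B2 = {1, 5, 6}  B3 = {4, 5, 7}  B4 = {3, 5, 7}  B5 = {2, 5, 7}
Tree: B1–B2, B1–B3, B3–B4, B3–B5

The largest bag has 3 vertices, giving width 2; this decomposition certifies tw(G) ≤ 2. On the other hand G contains the 3-clique {1, 5, 6}. A clique must lie in a single bag of any decomposition, so no decomposition can have width below 2. Combining the bounds, tw(G) = 2.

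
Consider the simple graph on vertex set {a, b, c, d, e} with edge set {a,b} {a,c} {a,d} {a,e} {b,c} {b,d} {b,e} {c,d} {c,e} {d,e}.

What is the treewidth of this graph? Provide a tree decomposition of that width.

Treewidth 4.
One optimal decomposition is:
Bags: B1 = {a, b, c, d, e}
Tree: (single bag)

With just one bag of size 5, the width is 5 − 1 = 4, so tw(G) ≤ 4. For the lower bound, the 5 vertices {a, b, c, d, e} are pairwise adjacent, and any tree decomposition puts a clique entirely inside one bag — forcing width ≥ 4. Hence tw(G) = 4 exactly.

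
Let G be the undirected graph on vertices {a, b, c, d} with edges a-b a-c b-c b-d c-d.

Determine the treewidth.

A width-2 tree decomposition is:
Bags: B1 = {b, c, d}  B2 = {a, b, c}
Tree: B1–B2
Each bag holds 3 vertices, so the decomposition has width 2, which upper-bounds the treewidth. Conversely, {b, c, d} is a clique of size 3, and the vertices of any clique must share a bag in every tree decomposition; so some bag has ≥ 3 vertices and tw(G) ≥ 2. Therefore the treewidth is 2.

2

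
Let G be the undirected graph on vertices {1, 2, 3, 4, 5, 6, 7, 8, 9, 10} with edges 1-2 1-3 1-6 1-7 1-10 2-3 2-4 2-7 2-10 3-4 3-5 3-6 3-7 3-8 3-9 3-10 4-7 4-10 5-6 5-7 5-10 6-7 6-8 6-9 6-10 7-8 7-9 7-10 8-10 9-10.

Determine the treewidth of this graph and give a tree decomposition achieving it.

Treewidth 4.
Bags: B1 = {1, 2, 3, 7, 10}  B2 = {1, 3, 6, 7, 10}  B3 = {3, 6, 7, 9, 10}  B4 = {2, 3, 4, 7, 10}  B5 = {3, 5, 6, 7, 10}  B6 = {3, 6, 7, 8, 10}
Tree: B1–B2, B2–B3, B1–B4, B3–B5, B3–B6

The largest bag has 5 vertices, giving width 4; this decomposition certifies tw(G) ≤ 4. For the lower bound, the 5 vertices {1, 2, 3, 7, 10} are pairwise adjacent, and any tree decomposition puts a clique entirely inside one bag — forcing width ≥ 4. Therefore the treewidth is 4.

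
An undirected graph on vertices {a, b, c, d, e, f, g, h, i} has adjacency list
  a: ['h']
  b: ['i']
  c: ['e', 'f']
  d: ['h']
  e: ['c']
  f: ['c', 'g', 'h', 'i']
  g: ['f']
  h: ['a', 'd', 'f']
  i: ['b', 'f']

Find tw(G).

A width-1 tree decomposition is:
Bags: B1 = {f, g}  B2 = {f, i}  B3 = {c, f}  B4 = {c, e}  B5 = {f, h}  B6 = {a, h}  B7 = {b, i}  B8 = {d, h}
Tree: B1–B2, B2–B3, B3–B4, B2–B5, B5–B6, B2–B7, B6–B8
The largest bag has 2 vertices, giving width 1; this decomposition certifies tw(G) ≤ 1. Since G has at least one edge (e.g. f–g), it is not an edgeless graph, so tw(G) ≥ 1. The upper and lower bounds meet at 1, so that is the treewidth.

1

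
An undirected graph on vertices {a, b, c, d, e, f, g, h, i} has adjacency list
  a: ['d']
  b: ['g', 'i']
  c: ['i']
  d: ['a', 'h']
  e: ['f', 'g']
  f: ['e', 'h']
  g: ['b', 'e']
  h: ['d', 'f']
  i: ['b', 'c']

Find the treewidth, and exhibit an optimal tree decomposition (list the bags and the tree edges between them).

Each bag holds 2 vertices, so the decomposition has width 1, which upper-bounds the treewidth. Since G has at least one edge (e.g. a–d), it is not an edgeless graph, so tw(G) ≥ 1. Hence tw(G) = 1 exactly.

Treewidth 1.
One such decomposition:
Bags: B1 = {a, d}  B2 = {d, h}  B3 = {f, h}  B4 = {e, f}  B5 = {e, g}  B6 = {b, g}  B7 = {b, i}  B8 = {c, i}
Tree: B1–B2, B2–B3, B3–B4, B4–B5, B5–B6, B6–B7, B7–B8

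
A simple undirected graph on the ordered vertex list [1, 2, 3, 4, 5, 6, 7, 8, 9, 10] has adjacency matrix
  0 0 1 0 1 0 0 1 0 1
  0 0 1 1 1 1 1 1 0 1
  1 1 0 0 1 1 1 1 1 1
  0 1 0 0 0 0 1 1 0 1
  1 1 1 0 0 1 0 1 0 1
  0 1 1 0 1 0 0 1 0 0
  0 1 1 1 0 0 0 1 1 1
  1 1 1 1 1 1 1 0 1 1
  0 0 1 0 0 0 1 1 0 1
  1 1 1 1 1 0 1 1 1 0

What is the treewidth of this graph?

A width-4 tree decomposition is:
Bags: B1 = {2, 4, 7, 8, 10}  B2 = {2, 3, 7, 8, 10}  B3 = {2, 3, 5, 8, 10}  B4 = {1, 3, 5, 8, 10}  B5 = {2, 3, 5, 6, 8}  B6 = {3, 7, 8, 9, 10}
Tree: B1–B2, B2–B3, B3–B4, B3–B5, B2–B6
Every bag has size at most 5, so the width is 5 − 1 = 4 and tw(G) ≤ 4. For the lower bound, the 5 vertices {1, 3, 5, 8, 10} are pairwise adjacent, and any tree decomposition puts a clique entirely inside one bag — forcing width ≥ 4. Hence tw(G) = 4 exactly.

4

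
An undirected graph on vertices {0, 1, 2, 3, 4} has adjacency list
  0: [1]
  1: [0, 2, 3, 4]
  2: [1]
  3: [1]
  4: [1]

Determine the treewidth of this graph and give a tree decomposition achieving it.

Every bag has size at most 2, so the width is 2 − 1 = 1 and tw(G) ≤ 1. Since G has at least one edge (e.g. 1–0), it is not an edgeless graph, so tw(G) ≥ 1. Therefore the treewidth is 1.

Treewidth 1.
One optimal decomposition is:
Bags: B1 = {0, 1}  B2 = {1, 4}  B3 = {1, 3}  B4 = {1, 2}
Tree: B1–B2, B1–B3, B2–B4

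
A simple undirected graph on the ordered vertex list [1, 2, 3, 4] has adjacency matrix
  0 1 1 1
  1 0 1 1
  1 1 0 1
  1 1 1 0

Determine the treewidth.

3

A width-3 tree decomposition is:
Bags: B1 = {1, 2, 3, 4}
Tree: (single bag)
A single bag containing all 4 vertices is trivially a valid decomposition of width 3. For the lower bound, the 4 vertices {1, 2, 3, 4} are pairwise adjacent, and any tree decomposition puts a clique entirely inside one bag — forcing width ≥ 3. The upper and lower bounds meet at 3, so that is the treewidth.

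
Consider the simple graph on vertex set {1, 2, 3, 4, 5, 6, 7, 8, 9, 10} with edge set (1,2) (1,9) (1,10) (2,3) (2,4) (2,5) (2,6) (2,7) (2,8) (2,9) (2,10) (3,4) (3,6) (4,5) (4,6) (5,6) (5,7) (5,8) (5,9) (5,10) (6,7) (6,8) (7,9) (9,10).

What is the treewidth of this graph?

A width-3 tree decomposition is:
Bags: B1 = {2, 5, 9, 10}  B2 = {2, 5, 7, 9}  B3 = {2, 5, 6, 7}  B4 = {2, 4, 5, 6}  B5 = {2, 5, 6, 8}  B6 = {2, 3, 4, 6}  B7 = {1, 2, 9, 10}
Tree: B1–B2, B2–B3, B3–B4, B3–B5, B4–B6, B1–B7
The largest bag has 4 vertices, giving width 3; this decomposition certifies tw(G) ≤ 3. Conversely, {1, 2, 9, 10} is a clique of size 4, and the vertices of any clique must share a bag in every tree decomposition; so some bag has ≥ 4 vertices and tw(G) ≥ 3. Combining the bounds, tw(G) = 3.

3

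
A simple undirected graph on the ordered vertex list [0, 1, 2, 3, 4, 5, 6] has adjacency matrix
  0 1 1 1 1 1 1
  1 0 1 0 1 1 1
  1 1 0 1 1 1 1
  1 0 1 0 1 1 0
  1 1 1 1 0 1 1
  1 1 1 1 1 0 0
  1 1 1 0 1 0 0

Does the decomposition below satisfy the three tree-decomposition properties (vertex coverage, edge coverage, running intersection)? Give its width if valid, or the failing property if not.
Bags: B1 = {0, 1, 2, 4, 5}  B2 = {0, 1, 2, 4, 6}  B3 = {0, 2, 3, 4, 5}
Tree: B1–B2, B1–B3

Yes; width 4.

Vertex coverage: the bags together contain {0, 1, 2, 3, 4, 5, 6}, the full vertex set. Edge coverage: each edge of G has both endpoints in at least one bag. Running intersection: for every vertex, the bags containing it form a connected subtree. All three properties hold, so this is a valid tree decomposition of width max|bag| − 1 = 4, and hence tw(G) ≤ 4.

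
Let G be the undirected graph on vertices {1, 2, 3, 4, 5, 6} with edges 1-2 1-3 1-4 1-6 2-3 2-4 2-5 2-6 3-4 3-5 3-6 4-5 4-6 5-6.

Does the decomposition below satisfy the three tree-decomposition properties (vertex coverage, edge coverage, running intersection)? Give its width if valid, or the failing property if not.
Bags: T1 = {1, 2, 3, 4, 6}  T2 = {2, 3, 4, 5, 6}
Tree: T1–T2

Checking the three conditions: (i) the bags cover all of {1, 2, 3, 4, 5, 6}; (ii) for each edge, some bag contains both endpoints; (iii) the bags containing any fixed vertex form a subtree. All hold, so the decomposition is valid with width 5 − 1 = 4.

Yes; width 4.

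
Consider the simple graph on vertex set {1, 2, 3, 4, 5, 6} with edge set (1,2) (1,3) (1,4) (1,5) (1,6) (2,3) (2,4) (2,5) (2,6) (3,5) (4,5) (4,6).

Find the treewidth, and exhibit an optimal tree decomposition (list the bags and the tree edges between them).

Treewidth 3.
Bags: B1 = {1, 2, 4, 6}  B2 = {1, 2, 4, 5}  B3 = {1, 2, 3, 5}
Tree: B1–B2, B2–B3

Each bag holds 4 vertices, so the decomposition has width 3, which upper-bounds the treewidth. On the other hand G contains the 4-clique {1, 2, 3, 5}. A clique must lie in a single bag of any decomposition, so no decomposition can have width below 3. The upper and lower bounds meet at 3, so that is the treewidth.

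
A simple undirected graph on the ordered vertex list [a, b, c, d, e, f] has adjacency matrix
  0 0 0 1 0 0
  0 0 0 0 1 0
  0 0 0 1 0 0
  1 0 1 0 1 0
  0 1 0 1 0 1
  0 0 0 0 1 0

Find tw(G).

A width-1 tree decomposition is:
Bags: B1 = {a, d}  B2 = {d, e}  B3 = {b, e}  B4 = {c, d}  B5 = {e, f}
Tree: B1–B2, B2–B3, B2–B4, B3–B5
Every bag has size at most 2, so the width is 2 − 1 = 1 and tw(G) ≤ 1. G has an edge, so its treewidth is at least 1. Combining the bounds, tw(G) = 1.

1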